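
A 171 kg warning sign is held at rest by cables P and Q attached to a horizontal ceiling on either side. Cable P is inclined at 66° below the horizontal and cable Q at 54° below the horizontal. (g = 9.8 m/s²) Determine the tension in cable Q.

T_Q ≈ 787 N

Weight W = 171 × 9.8 = 1676 N acts straight down.
Horizontal: T_P cos 66° = T_Q cos 54°  →  T_P = 1.445 T_Q.
Vertical: T_P sin 66° + T_Q sin 54° = 1676.
Substituting the horizontal relation into the vertical equation gives 2.129 T_Q = 1676, so T_Q = 787.1 N.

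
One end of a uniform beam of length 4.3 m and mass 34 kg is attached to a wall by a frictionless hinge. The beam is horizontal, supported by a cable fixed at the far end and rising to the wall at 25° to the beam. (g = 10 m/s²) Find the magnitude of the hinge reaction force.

Take torques about the hinge: T sin 25° · 4.3 = 34×10×2.15 = 731 N·m.
So T = 731 / (0.4226 × 4.3) = 402.25 N.
ΣF_x = 0: H_x = T cos 25° = 364.57 N.
ΣF_y = 0: H_y = (34×10) − T sin 25° = 340 − 170 = 170 N.
|H| = √(H_x² + H_y²) = √((364.57)² + (170)²) = 402.25 N.

|H| ≈ 402 N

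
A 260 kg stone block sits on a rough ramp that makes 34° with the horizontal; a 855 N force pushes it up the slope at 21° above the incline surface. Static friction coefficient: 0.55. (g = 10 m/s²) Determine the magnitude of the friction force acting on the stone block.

Axes along / perpendicular to the incline. W sin 34° = 1454 N down-slope; W cos 34° = 2155 N into the surface.
Perpendicular: N = W cos 34° − P sin 21° = 2155 − 306.4 = 1849 N.
Along incline: P cos 21° + f = W sin 34° (friction acts up-slope) → f = 1454 − 798.2 = 655.7 N.
|f| = 655.7 N ≤ μN = 1017 N, so the stone block is indeed static.

f ≈ 656 N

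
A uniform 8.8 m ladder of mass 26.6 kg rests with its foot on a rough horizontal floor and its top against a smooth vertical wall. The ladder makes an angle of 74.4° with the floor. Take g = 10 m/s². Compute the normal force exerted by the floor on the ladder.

ΣF_y = 0: N_floor = 26.6×10 = 266 N.

N_floor ≈ 266 N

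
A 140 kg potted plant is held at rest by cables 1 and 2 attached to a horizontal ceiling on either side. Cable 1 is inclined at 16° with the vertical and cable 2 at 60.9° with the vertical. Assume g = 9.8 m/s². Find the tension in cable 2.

Angles from the horizontal: cable 1 is 90° − 16° = 74°, cable 2 is 90° − 60.9° = 29.1°.
Weight W = 140 × 9.8 = 1372 N acts straight down.
Horizontal: T_1 cos 74° = T_2 cos 29.1°  →  T_1 = 3.17 T_2.
Vertical: T_1 sin 74° + T_2 sin 29.1° = 1372.
Substituting the horizontal relation into the vertical equation gives 3.534 T_2 = 1372, so T_2 = 388.3 N.

T_2 ≈ 388 N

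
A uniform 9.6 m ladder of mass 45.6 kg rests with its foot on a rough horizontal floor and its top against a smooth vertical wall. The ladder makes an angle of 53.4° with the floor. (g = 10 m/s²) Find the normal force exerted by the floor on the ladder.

N_floor ≈ 456 N

ΣF_y = 0: N_floor = 45.6×10 = 456 N.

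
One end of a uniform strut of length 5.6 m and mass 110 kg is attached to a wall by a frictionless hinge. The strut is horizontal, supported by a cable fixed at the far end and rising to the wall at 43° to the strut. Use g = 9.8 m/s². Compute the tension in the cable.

T ≈ 790 N

Take torques about the hinge: T sin 43° · 5.6 = 110×9.8×2.8 = 3018.4 N·m.
So T = 3018.4 / (0.6820 × 5.6) = 790.32 N.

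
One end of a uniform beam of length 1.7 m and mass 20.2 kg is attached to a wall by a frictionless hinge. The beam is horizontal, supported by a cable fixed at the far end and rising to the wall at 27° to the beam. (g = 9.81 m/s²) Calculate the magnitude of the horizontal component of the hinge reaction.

Take torques about the hinge: T sin 27° · 1.7 = 20.2×9.81×0.85 = 168.44 N·m.
So T = 168.44 / (0.4540 × 1.7) = 218.24 N.
ΣF_x = 0: H_x = T cos 27° = 194.46 N.

H_x ≈ 194 N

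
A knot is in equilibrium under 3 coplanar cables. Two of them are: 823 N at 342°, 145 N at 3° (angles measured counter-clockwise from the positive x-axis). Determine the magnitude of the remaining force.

Sum the known components: ΣF_x = 927.5 N, ΣF_y = -246.7 N.
For equilibrium the remaining force must supply (−ΣF_x, −ΣF_y) = (-927.5, 246.7) N.
Magnitude = √((-927.5)² + (246.7)²) = 959.8 N; direction = atan2(246.7, -927.5) = 165.1°.

F ≈ 960 N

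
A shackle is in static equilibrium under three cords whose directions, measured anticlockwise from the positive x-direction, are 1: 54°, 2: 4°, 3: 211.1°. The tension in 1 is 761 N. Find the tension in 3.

T_3 ≈ 1280 N

Resolve: ΣF_x = 761 cos 54° + T_2 cos 4° + T_3 cos 211.1° = 0.
        ΣF_y = 761 sin 54° + T_2 sin 4° + T_3 sin 211.1° = 0.
The known terms sum to (447.3, 615.7) N, so 0.9976 T_2 − 0.8563 T_3 = -447.3 and 0.0698 T_2 − 0.5165 T_3 = -615.7.
Solving simultaneously: T_2 = 650 N, T_3 = 1280 N.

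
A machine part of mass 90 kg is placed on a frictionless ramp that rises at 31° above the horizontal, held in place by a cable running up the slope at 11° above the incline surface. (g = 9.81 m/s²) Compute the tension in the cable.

Take axes along and perpendicular to the incline. Weight components: W sin 31° = 454.7 N down-slope, W cos 31° = 756.8 N into the surface.
Along incline: T cos 11° = W sin 31° → T = 463.2 N.
Perpendicular: N = W cos 31° − T sin 11° = 668.4 N.

T ≈ 463 N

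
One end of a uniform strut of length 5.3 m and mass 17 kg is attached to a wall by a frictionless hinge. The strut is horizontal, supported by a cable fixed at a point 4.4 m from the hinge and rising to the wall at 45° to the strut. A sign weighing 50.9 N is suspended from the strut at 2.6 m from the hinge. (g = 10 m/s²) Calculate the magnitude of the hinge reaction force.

|H| ≈ 159 N

Take torques about the hinge: T sin 45° · 4.4 = 17×10×2.65 + 50.9×2.6 = 582.84 N·m.
So T = 582.84 / (0.7071 × 4.4) = 187.33 N.
ΣF_x = 0: H_x = T cos 45° = 132.46 N.
ΣF_y = 0: H_y = (17×10 + 50.9) − T sin 45° = 220.9 − 132.46 = 88.436 N.
|H| = √(H_x² + H_y²) = √((132.46)² + (88.436)²) = 159.27 N.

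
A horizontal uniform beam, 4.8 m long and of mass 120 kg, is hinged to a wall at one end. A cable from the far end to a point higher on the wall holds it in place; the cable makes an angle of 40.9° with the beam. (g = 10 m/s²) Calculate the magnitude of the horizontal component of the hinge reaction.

H_x ≈ 693 N

Take torques about the hinge: T sin 40.9° · 4.8 = 120×10×2.4 = 2880 N·m.
So T = 2880 / (0.6547 × 4.8) = 916.39 N.
ΣF_x = 0: H_x = T cos 40.9° = 692.66 N.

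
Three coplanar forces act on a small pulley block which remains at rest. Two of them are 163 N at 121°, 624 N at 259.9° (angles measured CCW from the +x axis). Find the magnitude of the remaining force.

F ≈ 512 N

Sum the known components: ΣF_x = -193.4 N, ΣF_y = -474.6 N.
For equilibrium the remaining force must supply (−ΣF_x, −ΣF_y) = (193.4, 474.6) N.
Magnitude = √((193.4)² + (474.6)²) = 512.5 N; direction = atan2(474.6, 193.4) = 67.8°.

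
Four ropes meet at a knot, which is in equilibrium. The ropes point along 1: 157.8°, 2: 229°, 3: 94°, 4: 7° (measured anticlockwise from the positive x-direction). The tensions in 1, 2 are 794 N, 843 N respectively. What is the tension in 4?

T_4 ≈ 1310 N

Resolve: ΣF_x = 794 cos 157.8° + 843 cos 229° + T_3 cos 94° + T_4 cos 7° = 0.
        ΣF_y = 794 sin 157.8° + 843 sin 229° + T_3 sin 94° + T_4 sin 7° = 0.
The known terms sum to (-1288, -336.2) N, so -0.0698 T_3 + 0.9925 T_4 = 1288 and 0.9976 T_3 + 0.1219 T_4 = 336.2.
Solving simultaneously: T_3 = 177 N, T_4 = 1310 N.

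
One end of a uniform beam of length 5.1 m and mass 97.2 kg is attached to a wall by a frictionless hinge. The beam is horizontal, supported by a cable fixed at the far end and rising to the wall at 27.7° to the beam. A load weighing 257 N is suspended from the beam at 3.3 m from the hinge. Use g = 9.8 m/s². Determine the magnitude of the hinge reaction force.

Take torques about the hinge: T sin 27.7° · 5.1 = 97.2×9.8×2.55 + 257×3.3 = 3277.1 N·m.
So T = 3277.1 / (0.4648 × 5.1) = 1382.3 N.
ΣF_x = 0: H_x = T cos 27.7° = 1223.9 N.
ΣF_y = 0: H_y = (97.2×9.8 + 257) − T sin 27.7° = 1209.6 − 642.57 = 566.99 N.
|H| = √(H_x² + H_y²) = √((1223.9)² + (566.99)²) = 1348.9 N.

|H| ≈ 1350 N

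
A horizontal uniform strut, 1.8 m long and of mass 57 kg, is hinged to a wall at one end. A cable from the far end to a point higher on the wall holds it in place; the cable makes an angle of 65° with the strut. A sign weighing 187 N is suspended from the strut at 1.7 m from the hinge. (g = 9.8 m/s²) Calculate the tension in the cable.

Take torques about the hinge: T sin 65° · 1.8 = 57×9.8×0.9 + 187×1.7 = 820.64 N·m.
So T = 820.64 / (0.9063 × 1.8) = 503.04 N.

T ≈ 503 N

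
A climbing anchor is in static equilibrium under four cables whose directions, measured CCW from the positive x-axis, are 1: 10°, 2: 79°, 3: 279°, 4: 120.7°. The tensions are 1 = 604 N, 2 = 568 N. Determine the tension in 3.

T_3 ≈ 2550 N

Resolve: ΣF_x = 604 cos 10° + 568 cos 79° + T_3 cos 279° + T_4 cos 120.7° = 0.
        ΣF_y = 604 sin 10° + 568 sin 79° + T_3 sin 279° + T_4 sin 120.7° = 0.
The known terms sum to (703.2, 662.4) N, so 0.1564 T_3 − 0.5105 T_4 = -703.2 and -0.9877 T_3 + 0.8599 T_4 = -662.4.
Solving simultaneously: T_3 = 2550 N, T_4 = 2159 N.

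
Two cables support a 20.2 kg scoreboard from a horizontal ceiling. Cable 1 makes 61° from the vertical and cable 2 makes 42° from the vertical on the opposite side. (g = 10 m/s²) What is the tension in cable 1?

Angles from the horizontal: cable 1 is 90° − 61° = 29°, cable 2 is 90° − 42° = 48°.
Weight W = 20.2 × 10 = 202 N acts straight down.
Horizontal: T_1 cos 29° = T_2 cos 48°  →  T_2 = 1.307 T_1.
Vertical: T_1 sin 29° + T_2 sin 48° = 202.
Substituting the horizontal relation into the vertical equation gives 1.456 T_1 = 202, so T_1 = 138.7 N.

T_1 ≈ 139 N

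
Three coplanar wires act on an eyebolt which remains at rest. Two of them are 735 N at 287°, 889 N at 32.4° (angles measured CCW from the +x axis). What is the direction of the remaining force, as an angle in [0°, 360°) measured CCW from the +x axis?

θ ≈ 167°

Sum the known components: ΣF_x = 965.5 N, ΣF_y = -226.5 N.
For equilibrium the remaining force must supply (−ΣF_x, −ΣF_y) = (-965.5, 226.5) N.
Magnitude = √((-965.5)² + (226.5)²) = 991.7 N; direction = atan2(226.5, -965.5) = 166.8°.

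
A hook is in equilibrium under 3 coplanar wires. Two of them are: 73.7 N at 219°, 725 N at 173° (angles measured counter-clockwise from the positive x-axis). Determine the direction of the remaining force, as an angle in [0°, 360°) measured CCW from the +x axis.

θ ≈ 357°

Sum the known components: ΣF_x = -776.9 N, ΣF_y = 41.97 N.
For equilibrium the remaining force must supply (−ΣF_x, −ΣF_y) = (776.9, -41.97) N.
Magnitude = √((776.9)² + (-41.97)²) = 778 N; direction = atan2(-41.97, 776.9) = 356.9°.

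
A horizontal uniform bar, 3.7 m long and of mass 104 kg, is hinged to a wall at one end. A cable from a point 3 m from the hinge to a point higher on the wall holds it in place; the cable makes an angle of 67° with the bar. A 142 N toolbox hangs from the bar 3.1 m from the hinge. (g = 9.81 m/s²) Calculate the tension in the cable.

Take torques about the hinge: T sin 67° · 3 = 104×9.81×1.85 + 142×3.1 = 2327.6 N·m.
So T = 2327.6 / (0.9205 × 3) = 842.89 N.

T ≈ 843 N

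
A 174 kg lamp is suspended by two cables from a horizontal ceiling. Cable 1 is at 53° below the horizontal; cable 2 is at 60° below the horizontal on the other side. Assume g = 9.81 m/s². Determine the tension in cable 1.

Weight W = 174 × 9.81 = 1707 N acts straight down.
Horizontal: T_1 cos 53° = T_2 cos 60°  →  T_2 = 1.204 T_1.
Vertical: T_1 sin 53° + T_2 sin 60° = 1707.
Substituting the horizontal relation into the vertical equation gives 1.841 T_1 = 1707, so T_1 = 927.2 N.

T_1 ≈ 927 N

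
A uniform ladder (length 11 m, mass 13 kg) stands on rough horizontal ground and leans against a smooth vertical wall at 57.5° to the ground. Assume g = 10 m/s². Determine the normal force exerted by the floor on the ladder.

ΣF_y = 0: N_floor = 13×10 = 130 N.

N_floor ≈ 130 N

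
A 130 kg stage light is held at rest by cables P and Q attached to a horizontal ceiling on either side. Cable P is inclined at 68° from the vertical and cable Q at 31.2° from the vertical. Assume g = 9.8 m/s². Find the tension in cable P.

Angles from the horizontal: cable P is 90° − 68° = 22°, cable Q is 90° − 31.2° = 58.8°.
Weight W = 130 × 9.8 = 1274 N acts straight down.
Horizontal: T_P cos 22° = T_Q cos 58.8°  →  T_Q = 1.79 T_P.
Vertical: T_P sin 22° + T_Q sin 58.8° = 1274.
Substituting the horizontal relation into the vertical equation gives 1.906 T_P = 1274, so T_P = 668.6 N.

T_P ≈ 669 N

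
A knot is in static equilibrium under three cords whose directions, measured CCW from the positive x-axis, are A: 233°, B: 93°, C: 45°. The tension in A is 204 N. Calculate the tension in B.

Resolve: ΣF_x = 204 cos 233° + T_B cos 93° + T_C cos 45° = 0.
        ΣF_y = 204 sin 233° + T_B sin 93° + T_C sin 45° = 0.
The known terms sum to (-122.8, -162.9) N, so -0.0523 T_B + 0.7071 T_C = 122.8 and 0.9986 T_B + 0.7071 T_C = 162.9.
Solving simultaneously: T_B = 38.20 N, T_C = 176.5 N.

T_B ≈ 38.2 N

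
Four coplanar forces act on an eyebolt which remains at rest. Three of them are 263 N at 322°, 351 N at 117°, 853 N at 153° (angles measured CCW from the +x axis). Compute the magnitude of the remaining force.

F ≈ 893 N

Sum the known components: ΣF_x = -712.1 N, ΣF_y = 538.1 N.
For equilibrium the remaining force must supply (−ΣF_x, −ΣF_y) = (712.1, -538.1) N.
Magnitude = √((712.1)² + (-538.1)²) = 892.6 N; direction = atan2(-538.1, 712.1) = 322.9°.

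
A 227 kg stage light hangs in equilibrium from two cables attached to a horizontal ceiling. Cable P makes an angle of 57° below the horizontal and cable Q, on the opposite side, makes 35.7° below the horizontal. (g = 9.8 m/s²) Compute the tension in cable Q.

T_Q ≈ 1210 N

Weight W = 227 × 9.8 = 2225 N acts straight down.
Horizontal: T_P cos 57° = T_Q cos 35.7°  →  T_P = 1.491 T_Q.
Vertical: T_P sin 57° + T_Q sin 35.7° = 2225.
Substituting the horizontal relation into the vertical equation gives 1.834 T_Q = 2225, so T_Q = 1213 N.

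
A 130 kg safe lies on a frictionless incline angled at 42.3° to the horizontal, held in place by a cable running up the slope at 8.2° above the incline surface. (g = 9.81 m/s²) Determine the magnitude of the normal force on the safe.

Take axes along and perpendicular to the incline. Weight components: W sin 42.3° = 858.3 N down-slope, W cos 42.3° = 943.3 N into the surface.
Along incline: T cos 8.2° = W sin 42.3° → T = 867.2 N.
Perpendicular: N = W cos 42.3° − T sin 8.2° = 819.6 N.

N ≈ 820 N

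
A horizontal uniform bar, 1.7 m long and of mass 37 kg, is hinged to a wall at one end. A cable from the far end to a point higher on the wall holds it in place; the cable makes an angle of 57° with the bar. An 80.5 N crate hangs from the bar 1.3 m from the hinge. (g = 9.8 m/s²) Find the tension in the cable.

T ≈ 290 N

Take torques about the hinge: T sin 57° · 1.7 = 37×9.8×0.85 + 80.5×1.3 = 412.86 N·m.
So T = 412.86 / (0.8387 × 1.7) = 289.58 N.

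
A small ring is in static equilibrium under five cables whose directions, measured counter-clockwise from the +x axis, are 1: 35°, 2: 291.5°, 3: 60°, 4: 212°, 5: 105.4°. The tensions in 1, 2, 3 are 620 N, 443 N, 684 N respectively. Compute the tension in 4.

T_4 ≈ 1170 N

Resolve: ΣF_x = 620 cos 35° + 443 cos 291.5° + 684 cos 60° + T_4 cos 212° + T_5 cos 105.4° = 0.
        ΣF_y = 620 sin 35° + 443 sin 291.5° + 684 sin 60° + T_4 sin 212° + T_5 sin 105.4° = 0.
The known terms sum to (1012, 535.8) N, so -0.8480 T_4 − 0.2656 T_5 = -1012 and -0.5299 T_4 + 0.9641 T_5 = -535.8.
Solving simultaneously: T_4 = 1167 N, T_5 = 85.58 N.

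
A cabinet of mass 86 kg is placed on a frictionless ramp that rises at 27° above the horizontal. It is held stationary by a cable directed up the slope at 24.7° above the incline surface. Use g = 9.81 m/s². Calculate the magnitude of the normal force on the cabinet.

Take axes along and perpendicular to the incline. Weight components: W sin 27° = 383 N down-slope, W cos 27° = 751.7 N into the surface.
Along incline: T cos 24.7° = W sin 27° → T = 421.6 N.
Perpendicular: N = W cos 27° − T sin 24.7° = 575.5 N.

N ≈ 576 N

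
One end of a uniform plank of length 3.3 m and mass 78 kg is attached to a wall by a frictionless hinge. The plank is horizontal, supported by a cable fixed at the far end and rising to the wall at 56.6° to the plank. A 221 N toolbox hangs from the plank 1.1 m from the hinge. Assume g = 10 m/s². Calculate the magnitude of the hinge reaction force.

|H| ≈ 618 N

Take torques about the hinge: T sin 56.6° · 3.3 = 78×10×1.65 + 221×1.1 = 1530.1 N·m.
So T = 1530.1 / (0.8348 × 3.3) = 555.39 N.
ΣF_x = 0: H_x = T cos 56.6° = 305.73 N.
ΣF_y = 0: H_y = (78×10 + 221) − T sin 56.6° = 1001 − 463.67 = 537.33 N.
|H| = √(H_x² + H_y²) = √((305.73)² + (537.33)²) = 618.22 N.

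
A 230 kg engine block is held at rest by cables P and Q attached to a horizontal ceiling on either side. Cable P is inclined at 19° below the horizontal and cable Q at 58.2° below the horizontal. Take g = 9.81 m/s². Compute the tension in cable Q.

Weight W = 230 × 9.81 = 2256 N acts straight down.
Horizontal: T_P cos 19° = T_Q cos 58.2°  →  T_P = 0.5573 T_Q.
Vertical: T_P sin 19° + T_Q sin 58.2° = 2256.
Substituting the horizontal relation into the vertical equation gives 1.031 T_Q = 2256, so T_Q = 2188 N.

T_Q ≈ 2190 N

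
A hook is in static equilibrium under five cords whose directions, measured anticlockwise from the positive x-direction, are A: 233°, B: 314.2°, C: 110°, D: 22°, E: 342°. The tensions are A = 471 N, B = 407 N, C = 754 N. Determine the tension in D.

Resolve: ΣF_x = 471 cos 233° + 407 cos 314.2° + 754 cos 110° + T_D cos 22° + T_E cos 342° = 0.
        ΣF_y = 471 sin 233° + 407 sin 314.2° + 754 sin 110° + T_D sin 22° + T_E sin 342° = 0.
The known terms sum to (-257.6, 40.59) N, so 0.9272 T_D + 0.9511 T_E = 257.6 and 0.3746 T_D − 0.3090 T_E = -40.59.
Solving simultaneously: T_D = 63.78 N, T_E = 208.7 N.

T_D ≈ 63.8 N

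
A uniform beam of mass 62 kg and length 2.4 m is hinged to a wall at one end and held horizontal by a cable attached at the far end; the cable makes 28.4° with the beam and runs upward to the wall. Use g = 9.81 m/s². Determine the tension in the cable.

Take torques about the hinge: T sin 28.4° · 2.4 = 62×9.81×1.2 = 729.86 N·m.
So T = 729.86 / (0.4756 × 2.4) = 639.39 N.

T ≈ 639 N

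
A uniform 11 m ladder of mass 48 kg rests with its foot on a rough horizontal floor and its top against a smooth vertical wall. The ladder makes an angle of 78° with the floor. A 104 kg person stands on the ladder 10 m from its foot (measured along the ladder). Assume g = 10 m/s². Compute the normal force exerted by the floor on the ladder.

ΣF_y = 0: N_floor = 48×10 + 104×10 = 1520 N.

N_floor ≈ 1520 N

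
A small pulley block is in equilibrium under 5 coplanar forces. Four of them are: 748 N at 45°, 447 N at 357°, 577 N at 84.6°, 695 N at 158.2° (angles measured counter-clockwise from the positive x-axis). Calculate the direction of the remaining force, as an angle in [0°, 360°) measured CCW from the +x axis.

θ ≈ 254°

Sum the known components: ΣF_x = 384.3 N, ΣF_y = 1338 N.
For equilibrium the remaining force must supply (−ΣF_x, −ΣF_y) = (-384.3, -1338) N.
Magnitude = √((-384.3)² + (-1338)²) = 1392 N; direction = atan2(-1338, -384.3) = 254.0°.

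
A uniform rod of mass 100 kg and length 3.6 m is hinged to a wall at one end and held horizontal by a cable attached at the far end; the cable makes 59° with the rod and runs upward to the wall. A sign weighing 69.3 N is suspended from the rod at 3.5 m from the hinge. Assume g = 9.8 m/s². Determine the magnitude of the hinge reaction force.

Take torques about the hinge: T sin 59° · 3.6 = 100×9.8×1.8 + 69.3×3.5 = 2006.6 N·m.
So T = 2006.6 / (0.8572 × 3.6) = 650.25 N.
ΣF_x = 0: H_x = T cos 59° = 334.9 N.
ΣF_y = 0: H_y = (100×9.8 + 69.3) − T sin 59° = 1049.3 − 557.38 = 491.93 N.
|H| = √(H_x² + H_y²) = √((334.9)² + (491.93)²) = 595.11 N.

|H| ≈ 595 N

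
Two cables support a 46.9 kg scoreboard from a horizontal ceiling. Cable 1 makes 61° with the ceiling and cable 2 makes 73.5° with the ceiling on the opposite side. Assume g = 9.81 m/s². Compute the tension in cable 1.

Weight W = 46.9 × 9.81 = 460.1 N acts straight down.
Horizontal: T_1 cos 61° = T_2 cos 73.5°  →  T_2 = 1.707 T_1.
Vertical: T_1 sin 61° + T_2 sin 73.5° = 460.1.
Substituting the horizontal relation into the vertical equation gives 2.511 T_1 = 460.1, so T_1 = 183.2 N.

T_1 ≈ 183 N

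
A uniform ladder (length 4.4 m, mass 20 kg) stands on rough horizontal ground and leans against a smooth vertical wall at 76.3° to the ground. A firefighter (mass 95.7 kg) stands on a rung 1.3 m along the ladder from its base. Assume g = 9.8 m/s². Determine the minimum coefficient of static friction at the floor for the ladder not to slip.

ΣF_y = 0: N_floor = 20×9.8 + 95.7×9.8 = 1133.9 N.
Torques about the foot: N_wall · 4.4 sin 76.3° = 20×9.8×2.2 cos 76.3° + 95.7×9.8×1.3 cos 76.3° → N_wall = 91.438 N.
ΣF_x = 0: f_floor = N_wall = 91.438 N.
μ_min = f_floor / N_floor = 91.438 / 1133.9 = 0.08064.

μ_min ≈ 0.0806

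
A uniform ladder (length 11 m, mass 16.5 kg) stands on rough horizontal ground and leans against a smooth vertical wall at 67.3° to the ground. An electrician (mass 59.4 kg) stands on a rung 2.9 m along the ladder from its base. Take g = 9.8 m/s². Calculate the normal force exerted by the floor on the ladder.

ΣF_y = 0: N_floor = 16.5×9.8 + 59.4×9.8 = 743.82 N.

N_floor ≈ 744 N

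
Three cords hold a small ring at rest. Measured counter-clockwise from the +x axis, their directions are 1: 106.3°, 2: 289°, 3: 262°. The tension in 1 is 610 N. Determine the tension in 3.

T_3 ≈ 63.3 N

Resolve: ΣF_x = 610 cos 106.3° + T_2 cos 289° + T_3 cos 262° = 0.
        ΣF_y = 610 sin 106.3° + T_2 sin 289° + T_3 sin 262° = 0.
The known terms sum to (-171.2, 585.5) N, so 0.3256 T_2 − 0.1392 T_3 = 171.2 and -0.9455 T_2 − 0.9903 T_3 = -585.5.
Solving simultaneously: T_2 = 552.9 N, T_3 = 63.29 N.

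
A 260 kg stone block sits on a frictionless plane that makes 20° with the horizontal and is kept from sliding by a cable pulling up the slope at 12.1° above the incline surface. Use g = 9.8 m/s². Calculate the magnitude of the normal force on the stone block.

Take axes along and perpendicular to the incline. Weight components: W sin 20° = 871.5 N down-slope, W cos 20° = 2394 N into the surface.
Along incline: T cos 12.1° = W sin 20° → T = 891.3 N.
Perpendicular: N = W cos 20° − T sin 12.1° = 2208 N.

N ≈ 2210 N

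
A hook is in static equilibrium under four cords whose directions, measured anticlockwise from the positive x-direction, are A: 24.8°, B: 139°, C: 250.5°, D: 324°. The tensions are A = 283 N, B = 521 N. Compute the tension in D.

T_D ≈ 294 N

Resolve: ΣF_x = 283 cos 24.8° + 521 cos 139° + T_C cos 250.5° + T_D cos 324° = 0.
        ΣF_y = 283 sin 24.8° + 521 sin 139° + T_C sin 250.5° + T_D sin 324° = 0.
The known terms sum to (-136.3, 460.5) N, so -0.3338 T_C + 0.8090 T_D = 136.3 and -0.9426 T_C − 0.5878 T_D = -460.5.
Solving simultaneously: T_C = 305 N, T_D = 294.3 N.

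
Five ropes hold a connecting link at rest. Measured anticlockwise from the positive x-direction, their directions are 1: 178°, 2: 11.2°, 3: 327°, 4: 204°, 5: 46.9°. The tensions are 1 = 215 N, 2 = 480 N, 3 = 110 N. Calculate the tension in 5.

T_5 ≈ 268 N

Resolve: ΣF_x = 215 cos 178° + 480 cos 11.2° + 110 cos 327° + T_4 cos 204° + T_5 cos 46.9° = 0.
        ΣF_y = 215 sin 178° + 480 sin 11.2° + 110 sin 327° + T_4 sin 204° + T_5 sin 46.9° = 0.
The known terms sum to (348.2, 40.83) N, so -0.9135 T_4 + 0.6833 T_5 = -348.2 and -0.4067 T_4 + 0.7302 T_5 = -40.83.
Solving simultaneously: T_4 = 581.8 N, T_5 = 268.2 N.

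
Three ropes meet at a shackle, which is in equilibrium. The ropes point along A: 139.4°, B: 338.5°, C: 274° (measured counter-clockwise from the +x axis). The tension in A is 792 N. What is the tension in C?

Resolve: ΣF_x = 792 cos 139.4° + T_B cos 338.5° + T_C cos 274° = 0.
        ΣF_y = 792 sin 139.4° + T_B sin 338.5° + T_C sin 274° = 0.
The known terms sum to (-601.3, 515.4) N, so 0.9304 T_B + 0.0698 T_C = 601.3 and -0.3665 T_B − 0.9976 T_C = -515.4.
Solving simultaneously: T_B = 624.8 N, T_C = 287.1 N.

T_C ≈ 287 N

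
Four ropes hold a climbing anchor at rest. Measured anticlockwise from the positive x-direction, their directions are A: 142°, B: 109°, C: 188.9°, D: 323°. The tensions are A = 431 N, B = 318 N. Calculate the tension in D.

Resolve: ΣF_x = 431 cos 142° + 318 cos 109° + T_C cos 188.9° + T_D cos 323° = 0.
        ΣF_y = 431 sin 142° + 318 sin 109° + T_C sin 188.9° + T_D sin 323° = 0.
The known terms sum to (-443.2, 566) N, so -0.9880 T_C + 0.7986 T_D = 443.2 and -0.1547 T_C − 0.6018 T_D = -566.
Solving simultaneously: T_C = 258.1 N, T_D = 874.2 N.

T_D ≈ 874 N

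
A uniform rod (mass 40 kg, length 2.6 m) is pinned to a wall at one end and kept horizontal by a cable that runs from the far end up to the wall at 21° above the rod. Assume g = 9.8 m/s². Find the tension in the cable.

Take torques about the hinge: T sin 21° · 2.6 = 40×9.8×1.3 = 509.6 N·m.
So T = 509.6 / (0.3584 × 2.6) = 546.92 N.

T ≈ 547 N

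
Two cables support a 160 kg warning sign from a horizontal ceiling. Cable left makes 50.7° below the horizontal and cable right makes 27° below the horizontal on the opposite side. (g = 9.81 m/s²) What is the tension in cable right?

Weight W = 160 × 9.81 = 1570 N acts straight down.
Horizontal: T_left cos 50.7° = T_right cos 27°  →  T_left = 1.407 T_right.
Vertical: T_left sin 50.7° + T_right sin 27° = 1570.
Substituting the horizontal relation into the vertical equation gives 1.543 T_right = 1570, so T_right = 1018 N.

T_right ≈ 1020 N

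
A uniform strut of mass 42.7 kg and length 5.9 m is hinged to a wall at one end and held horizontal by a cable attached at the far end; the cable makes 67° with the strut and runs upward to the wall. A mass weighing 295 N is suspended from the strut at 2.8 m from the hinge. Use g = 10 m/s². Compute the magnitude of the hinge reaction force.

Take torques about the hinge: T sin 67° · 5.9 = 42.7×10×2.95 + 295×2.8 = 2085.7 N·m.
So T = 2085.7 / (0.9205 × 5.9) = 384.03 N.
ΣF_x = 0: H_x = T cos 67° = 150.05 N.
ΣF_y = 0: H_y = (42.7×10 + 295) − T sin 67° = 722 − 353.5 = 368.5 N.
|H| = √(H_x² + H_y²) = √((150.05)² + (368.5)²) = 397.88 N.

|H| ≈ 398 N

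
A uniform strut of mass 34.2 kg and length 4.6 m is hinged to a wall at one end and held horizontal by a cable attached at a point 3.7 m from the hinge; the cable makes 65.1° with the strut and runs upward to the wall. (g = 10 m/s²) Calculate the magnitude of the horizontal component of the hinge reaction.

H_x ≈ 98.7 N

Take torques about the hinge: T sin 65.1° · 3.7 = 34.2×10×2.3 = 786.6 N·m.
So T = 786.6 / (0.9070 × 3.7) = 234.38 N.
ΣF_x = 0: H_x = T cos 65.1° = 98.683 N.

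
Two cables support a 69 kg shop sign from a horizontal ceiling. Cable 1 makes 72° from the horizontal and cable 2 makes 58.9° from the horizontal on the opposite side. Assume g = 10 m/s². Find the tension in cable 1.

Weight W = 69 × 10 = 690 N acts straight down.
Horizontal: T_1 cos 72° = T_2 cos 58.9°  →  T_2 = 0.5983 T_1.
Vertical: T_1 sin 72° + T_2 sin 58.9° = 690.
Substituting the horizontal relation into the vertical equation gives 1.463 T_1 = 690, so T_1 = 471.5 N.

T_1 ≈ 472 N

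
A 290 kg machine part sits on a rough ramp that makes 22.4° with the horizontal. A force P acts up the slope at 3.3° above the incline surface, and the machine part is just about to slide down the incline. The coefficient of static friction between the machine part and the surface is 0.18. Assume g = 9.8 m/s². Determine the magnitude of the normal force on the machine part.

N ≈ 2590 N

On the verge of sliding down the incline, friction equals μN and acts up the slope.
Perpendicular: N + P sin 3.3° = W cos 22.4° = 2628 N.
Along incline: P cos 3.3° + μN = W sin 22.4° with W sin 22.4° = 1083 N.
Solving the pair for P and N: P = 617.5 N, N = 2592 N (and f = μN = 466.6 N).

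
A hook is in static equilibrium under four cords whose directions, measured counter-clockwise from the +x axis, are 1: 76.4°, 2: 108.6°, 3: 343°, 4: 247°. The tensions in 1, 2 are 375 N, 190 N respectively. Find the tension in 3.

T_3 ≈ 188 N

Resolve: ΣF_x = 375 cos 76.4° + 190 cos 108.6° + T_3 cos 343° + T_4 cos 247° = 0.
        ΣF_y = 375 sin 76.4° + 190 sin 108.6° + T_3 sin 343° + T_4 sin 247° = 0.
The known terms sum to (27.58, 544.6) N, so 0.9563 T_3 − 0.3907 T_4 = -27.58 and -0.2924 T_3 − 0.9205 T_4 = -544.6.
Solving simultaneously: T_3 = 188.4 N, T_4 = 531.7 N.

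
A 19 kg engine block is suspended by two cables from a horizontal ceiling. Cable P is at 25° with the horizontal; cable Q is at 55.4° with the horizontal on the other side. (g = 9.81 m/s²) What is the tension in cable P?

T_P ≈ 107 N

Weight W = 19 × 9.81 = 186.4 N acts straight down.
Horizontal: T_P cos 25° = T_Q cos 55.4°  →  T_Q = 1.596 T_P.
Vertical: T_P sin 25° + T_Q sin 55.4° = 186.4.
Substituting the horizontal relation into the vertical equation gives 1.736 T_P = 186.4, so T_P = 107.3 N.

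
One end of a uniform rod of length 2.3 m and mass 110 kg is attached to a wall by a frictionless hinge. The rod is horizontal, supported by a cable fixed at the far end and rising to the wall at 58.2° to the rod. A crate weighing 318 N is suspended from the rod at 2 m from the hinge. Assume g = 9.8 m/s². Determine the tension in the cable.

T ≈ 960 N

Take torques about the hinge: T sin 58.2° · 2.3 = 110×9.8×1.15 + 318×2 = 1875.7 N·m.
So T = 1875.7 / (0.8499 × 2.3) = 959.56 N.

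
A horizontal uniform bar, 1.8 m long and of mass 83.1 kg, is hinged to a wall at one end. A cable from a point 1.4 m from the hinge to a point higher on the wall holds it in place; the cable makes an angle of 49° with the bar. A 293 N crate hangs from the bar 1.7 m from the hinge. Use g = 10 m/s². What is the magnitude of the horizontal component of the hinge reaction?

H_x ≈ 774 N

Take torques about the hinge: T sin 49° · 1.4 = 83.1×10×0.9 + 293×1.7 = 1246 N·m.
So T = 1246 / (0.7547 × 1.4) = 1179.3 N.
ΣF_x = 0: H_x = T cos 49° = 773.67 N.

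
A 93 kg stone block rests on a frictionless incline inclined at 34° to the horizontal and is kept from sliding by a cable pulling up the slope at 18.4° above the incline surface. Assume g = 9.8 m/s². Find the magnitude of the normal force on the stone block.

Take axes along and perpendicular to the incline. Weight components: W sin 34° = 509.6 N down-slope, W cos 34° = 755.6 N into the surface.
Along incline: T cos 18.4° = W sin 34° → T = 537.1 N.
Perpendicular: N = W cos 34° − T sin 18.4° = 586 N.

N ≈ 586 N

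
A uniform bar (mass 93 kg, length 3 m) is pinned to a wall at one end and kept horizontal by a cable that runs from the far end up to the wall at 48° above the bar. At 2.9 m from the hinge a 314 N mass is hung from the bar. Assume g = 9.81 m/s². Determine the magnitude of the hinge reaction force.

Take torques about the hinge: T sin 48° · 3 = 93×9.81×1.5 + 314×2.9 = 2279.1 N·m.
So T = 2279.1 / (0.7431 × 3) = 1022.3 N.
ΣF_x = 0: H_x = T cos 48° = 684.04 N.
ΣF_y = 0: H_y = (93×9.81 + 314) − T sin 48° = 1226.3 − 759.7 = 466.63 N.
|H| = √(H_x² + H_y²) = √((684.04)² + (466.63)²) = 828.04 N.

|H| ≈ 828 N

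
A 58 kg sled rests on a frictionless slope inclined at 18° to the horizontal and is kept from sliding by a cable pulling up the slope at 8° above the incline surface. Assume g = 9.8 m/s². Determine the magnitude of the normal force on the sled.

Take axes along and perpendicular to the incline. Weight components: W sin 18° = 175.6 N down-slope, W cos 18° = 540.6 N into the surface.
Along incline: T cos 8° = W sin 18° → T = 177.4 N.
Perpendicular: N = W cos 18° − T sin 8° = 515.9 N.

N ≈ 516 N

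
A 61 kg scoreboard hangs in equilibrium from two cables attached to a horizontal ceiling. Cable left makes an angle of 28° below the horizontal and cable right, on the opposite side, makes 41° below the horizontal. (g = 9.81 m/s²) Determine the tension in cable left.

T_left ≈ 484 N

Weight W = 61 × 9.81 = 598.4 N acts straight down.
Horizontal: T_left cos 28° = T_right cos 41°  →  T_right = 1.17 T_left.
Vertical: T_left sin 28° + T_right sin 41° = 598.4.
Substituting the horizontal relation into the vertical equation gives 1.237 T_left = 598.4, so T_left = 483.8 N.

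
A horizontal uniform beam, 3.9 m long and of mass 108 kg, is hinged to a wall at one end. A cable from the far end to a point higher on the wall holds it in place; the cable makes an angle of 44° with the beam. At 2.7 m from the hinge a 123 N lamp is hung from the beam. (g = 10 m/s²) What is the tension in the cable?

T ≈ 900 N

Take torques about the hinge: T sin 44° · 3.9 = 108×10×1.95 + 123×2.7 = 2438.1 N·m.
So T = 2438.1 / (0.6947 × 3.9) = 899.94 N.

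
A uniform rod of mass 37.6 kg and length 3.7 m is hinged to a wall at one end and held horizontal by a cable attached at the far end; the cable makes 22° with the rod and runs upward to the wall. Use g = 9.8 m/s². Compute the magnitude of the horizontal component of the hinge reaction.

Take torques about the hinge: T sin 22° · 3.7 = 37.6×9.8×1.85 = 681.69 N·m.
So T = 681.69 / (0.3746 × 3.7) = 491.82 N.
ΣF_x = 0: H_x = T cos 22° = 456.01 N.

H_x ≈ 456 N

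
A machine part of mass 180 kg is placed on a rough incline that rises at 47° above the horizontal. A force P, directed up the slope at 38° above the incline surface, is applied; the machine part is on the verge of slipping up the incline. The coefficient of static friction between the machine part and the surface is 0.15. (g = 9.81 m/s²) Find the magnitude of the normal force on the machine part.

N ≈ 175 N

On the verge of sliding up the incline, friction equals μN and acts down the slope.
Perpendicular: N + P sin 38° = W cos 47° = 1204 N.
Along incline: P cos 38° = W sin 47° + μN  with W sin 47° = 1291 N.
Solving the pair for P and N: P = 1672 N, N = 174.8 N (and f = μN = 26.22 N).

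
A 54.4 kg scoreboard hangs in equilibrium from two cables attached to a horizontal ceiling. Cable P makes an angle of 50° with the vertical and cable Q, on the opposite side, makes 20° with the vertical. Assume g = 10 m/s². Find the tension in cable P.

T_P ≈ 198 N

Angles from the horizontal: cable P is 90° − 50° = 40°, cable Q is 90° − 20° = 70°.
Weight W = 54.4 × 10 = 544 N acts straight down.
Horizontal: T_P cos 40° = T_Q cos 70°  →  T_Q = 2.24 T_P.
Vertical: T_P sin 40° + T_Q sin 70° = 544.
Substituting the horizontal relation into the vertical equation gives 2.747 T_P = 544, so T_P = 198 N.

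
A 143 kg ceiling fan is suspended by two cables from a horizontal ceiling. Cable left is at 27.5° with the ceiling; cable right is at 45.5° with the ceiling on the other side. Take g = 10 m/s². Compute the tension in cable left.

T_left ≈ 1050 N

Weight W = 143 × 10 = 1430 N acts straight down.
Horizontal: T_left cos 27.5° = T_right cos 45.5°  →  T_right = 1.266 T_left.
Vertical: T_left sin 27.5° + T_right sin 45.5° = 1430.
Substituting the horizontal relation into the vertical equation gives 1.364 T_left = 1430, so T_left = 1048 N.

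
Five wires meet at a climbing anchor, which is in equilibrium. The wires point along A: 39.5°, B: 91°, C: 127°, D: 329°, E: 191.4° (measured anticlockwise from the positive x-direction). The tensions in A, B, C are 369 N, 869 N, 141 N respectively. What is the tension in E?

T_E ≈ 1690 N

Resolve: ΣF_x = 369 cos 39.5° + 869 cos 91° + 141 cos 127° + T_D cos 329° + T_E cos 191.4° = 0.
        ΣF_y = 369 sin 39.5° + 869 sin 91° + 141 sin 127° + T_D sin 329° + T_E sin 191.4° = 0.
The known terms sum to (184.7, 1216) N, so 0.8572 T_D − 0.9803 T_E = -184.7 and -0.5150 T_D − 0.1977 T_E = -1216.
Solving simultaneously: T_D = 1714 N, T_E = 1687 N.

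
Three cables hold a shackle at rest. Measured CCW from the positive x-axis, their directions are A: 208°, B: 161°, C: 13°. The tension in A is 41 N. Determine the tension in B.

T_B ≈ 20 N

Resolve: ΣF_x = 41 cos 208° + T_B cos 161° + T_C cos 13° = 0.
        ΣF_y = 41 sin 208° + T_B sin 161° + T_C sin 13° = 0.
The known terms sum to (-36.2, -19.25) N, so -0.9455 T_B + 0.9744 T_C = 36.2 and 0.3256 T_B + 0.2250 T_C = 19.25.
Solving simultaneously: T_B = 20.02 N, T_C = 56.59 N.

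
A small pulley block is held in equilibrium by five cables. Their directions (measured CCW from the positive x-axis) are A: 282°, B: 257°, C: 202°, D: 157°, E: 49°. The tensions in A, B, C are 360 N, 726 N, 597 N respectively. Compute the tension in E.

Resolve: ΣF_x = 360 cos 282° + 726 cos 257° + 597 cos 202° + T_D cos 157° + T_E cos 49° = 0.
        ΣF_y = 360 sin 282° + 726 sin 257° + 597 sin 202° + T_D sin 157° + T_E sin 49° = 0.
The known terms sum to (-642, -1283) N, so -0.9205 T_D + 0.6561 T_E = 642 and 0.3907 T_D + 0.7547 T_E = 1283.
Solving simultaneously: T_D = 375.7 N, T_E = 1506 N.

T_E ≈ 1510 N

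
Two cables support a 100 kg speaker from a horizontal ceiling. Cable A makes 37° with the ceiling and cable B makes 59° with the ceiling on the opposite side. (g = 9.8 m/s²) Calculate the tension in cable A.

T_A ≈ 508 N

Weight W = 100 × 9.8 = 980 N acts straight down.
Horizontal: T_A cos 37° = T_B cos 59°  →  T_B = 1.551 T_A.
Vertical: T_A sin 37° + T_B sin 59° = 980.
Substituting the horizontal relation into the vertical equation gives 1.931 T_A = 980, so T_A = 507.5 N.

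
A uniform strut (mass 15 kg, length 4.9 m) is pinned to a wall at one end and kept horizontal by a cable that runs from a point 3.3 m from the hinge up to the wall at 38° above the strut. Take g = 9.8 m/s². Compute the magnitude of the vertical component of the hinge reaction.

|H_y| ≈ 37.9 N

Take torques about the hinge: T sin 38° · 3.3 = 15×9.8×2.45 = 360.15 N·m.
So T = 360.15 / (0.6157 × 3.3) = 177.27 N.
ΣF_y = 0: H_y = (15×9.8) − T sin 38° = 147 − 109.14 = 37.864 N.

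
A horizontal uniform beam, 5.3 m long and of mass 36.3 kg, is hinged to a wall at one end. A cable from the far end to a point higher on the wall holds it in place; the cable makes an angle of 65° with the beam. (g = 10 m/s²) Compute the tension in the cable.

Take torques about the hinge: T sin 65° · 5.3 = 36.3×10×2.65 = 961.95 N·m.
So T = 961.95 / (0.9063 × 5.3) = 200.26 N.

T ≈ 200 N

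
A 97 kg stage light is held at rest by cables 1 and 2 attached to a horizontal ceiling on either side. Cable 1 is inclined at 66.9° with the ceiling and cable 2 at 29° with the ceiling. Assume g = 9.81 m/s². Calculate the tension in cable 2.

Weight W = 97 × 9.81 = 951.6 N acts straight down.
Horizontal: T_1 cos 66.9° = T_2 cos 29°  →  T_1 = 2.229 T_2.
Vertical: T_1 sin 66.9° + T_2 sin 29° = 951.6.
Substituting the horizontal relation into the vertical equation gives 2.535 T_2 = 951.6, so T_2 = 375.3 N.

T_2 ≈ 375 N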